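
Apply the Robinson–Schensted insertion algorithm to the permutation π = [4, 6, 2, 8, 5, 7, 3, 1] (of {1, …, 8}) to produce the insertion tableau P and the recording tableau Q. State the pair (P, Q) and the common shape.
P = [1, 3, 7] / [2, 5, 8] / [4] / [6];  Q = [1, 2, 4] / [3, 5, 6] / [7] / [8];  common shape = (3, 3, 1, 1)

Row-insert the values π_1, π_2, … into P one at a time, bumping the leftmost entry strictly greater than the inserted value down to the next row. The recording tableau Q records, in position (i, j), the step at which that cell was added to P.
  Insert 4 (step 1): P = [4];  Q = [1]
  Insert 6 (step 2): P = [4, 6];  Q = [1, 2]
  Insert 2 (step 3): P = [2, 6] / [4];  Q = [1, 2] / [3]
  Insert 8 (step 4): P = [2, 6, 8] / [4];  Q = [1, 2, 4] / [3]
  Insert 5 (step 5): P = [2, 5, 8] / [4, 6];  Q = [1, 2, 4] / [3, 5]
  Insert 7 (step 6): P = [2, 5, 7] / [4, 6, 8];  Q = [1, 2, 4] / [3, 5, 6]
  Insert 3 (step 7): P = [2, 3, 7] / [4, 5, 8] / [6];  Q = [1, 2, 4] / [3, 5, 6] / [7]
  Insert 1 (step 8): P = [1, 3, 7] / [2, 5, 8] / [4] / [6];  Q = [1, 2, 4] / [3, 5, 6] / [7] / [8]
Final shape: (3, 3, 1, 1).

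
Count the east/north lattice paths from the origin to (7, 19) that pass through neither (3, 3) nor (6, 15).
Number of paths = 335080

Inclusion–exclusion. Total paths: C(26, 7) = 657800. Through P₁: C(6, 3)·C(20, 4) = 96900. Through P₂: C(21, 6)·C(5, 1) = 271320. Since P₁ is strictly southwest of P₂, a monotone path through both must visit P₁ then P₂; paths through both = C(6, 3)·C(15, 3)·C(5, 1) = 45500. Avoid both = 657800 − 96900 − 271320 + 45500 = 335080.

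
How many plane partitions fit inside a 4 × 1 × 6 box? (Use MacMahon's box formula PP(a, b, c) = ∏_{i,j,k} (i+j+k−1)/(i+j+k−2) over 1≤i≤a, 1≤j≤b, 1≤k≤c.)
PP(4, 1, 6) = 210

Evaluate the triple product over i = 1..4, j = 1..1, k = 1..6. The factors are (2/1) · (3/2) · (4/3) · (5/4) · (6/5) · (7/6) · (3/2) · (4/3) · … (24 factors total). The numerators and denominators telescope so the product is an integer; carrying out the multiplication exactly gives PP(4, 1, 6) = 210.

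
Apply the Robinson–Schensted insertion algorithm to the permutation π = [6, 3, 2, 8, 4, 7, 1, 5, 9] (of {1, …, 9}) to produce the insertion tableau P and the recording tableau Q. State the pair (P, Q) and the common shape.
P = [1, 4, 5, 9] / [2, 7] / [3, 8] / [6];  Q = [1, 4, 6, 9] / [2, 5] / [3, 8] / [7];  common shape = (4, 2, 2, 1)

Row-insert the values π_1, π_2, … into P one at a time, bumping the leftmost entry strictly greater than the inserted value down to the next row. The recording tableau Q records, in position (i, j), the step at which that cell was added to P.
  Insert 6 (step 1): P = [6];  Q = [1]
  Insert 3 (step 2): P = [3] / [6];  Q = [1] / [2]
  Insert 2 (step 3): P = [2] / [3] / [6];  Q = [1] / [2] / [3]
  Insert 8 (step 4): P = [2, 8] / [3] / [6];  Q = [1, 4] / [2] / [3]
  Insert 4 (step 5): P = [2, 4] / [3, 8] / [6];  Q = [1, 4] / [2, 5] / [3]
  Insert 7 (step 6): P = [2, 4, 7] / [3, 8] / [6];  Q = [1, 4, 6] / [2, 5] / [3]
  Insert 1 (step 7): P = [1, 4, 7] / [2, 8] / [3] / [6];  Q = [1, 4, 6] / [2, 5] / [3] / [7]
  Insert 5 (step 8): P = [1, 4, 5] / [2, 7] / [3, 8] / [6];  Q = [1, 4, 6] / [2, 5] / [3, 8] / [7]
  Insert 9 (step 9): P = [1, 4, 5, 9] / [2, 7] / [3, 8] / [6];  Q = [1, 4, 6, 9] / [2, 5] / [3, 8] / [7]
Final shape: (4, 2, 2, 1).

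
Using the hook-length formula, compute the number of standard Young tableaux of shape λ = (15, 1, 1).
# SYT of shape (15, 1, 1) = 120

Hook-length formula: f^λ = n! / Π hook(c), product over all cells c of the Young diagram. For λ = (15, 1, 1), n = 17 boxes. Hook lengths by row (left-to-right, top-to-bottom): [17, 14, 13, 12, 11, 10, 9, 8, 7, 6, 5, 4, 3, 2, 1]; [2]; [1]. Product of hooks = 2964061900800. So f^λ = 17! / 2964061900800 = 355687428096000 / 2964061900800 = 120.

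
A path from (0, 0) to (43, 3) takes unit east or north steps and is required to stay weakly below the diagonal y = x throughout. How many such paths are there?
Number of paths = 14145

By the reflection principle (André's argument), the number of monotone paths to (43, 3) with n ≤ m that never go above y = x is C(46, 43) − C(46, 44) = 15180 − 1035 = 14145.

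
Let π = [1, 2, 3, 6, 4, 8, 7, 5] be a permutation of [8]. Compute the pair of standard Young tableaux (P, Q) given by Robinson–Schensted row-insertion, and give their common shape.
P = [1, 2, 3, 4, 5] / [6, 7] / [8];  Q = [1, 2, 3, 4, 6] / [5, 7] / [8];  common shape = (5, 2, 1)

Row-insert the values π_1, π_2, … into P one at a time, bumping the leftmost entry strictly greater than the inserted value down to the next row. The recording tableau Q records, in position (i, j), the step at which that cell was added to P.
  Insert 1 (step 1): P = [1];  Q = [1]
  Insert 2 (step 2): P = [1, 2];  Q = [1, 2]
  Insert 3 (step 3): P = [1, 2, 3];  Q = [1, 2, 3]
  Insert 6 (step 4): P = [1, 2, 3, 6];  Q = [1, 2, 3, 4]
  Insert 4 (step 5): P = [1, 2, 3, 4] / [6];  Q = [1, 2, 3, 4] / [5]
  Insert 8 (step 6): P = [1, 2, 3, 4, 8] / [6];  Q = [1, 2, 3, 4, 6] / [5]
  Insert 7 (step 7): P = [1, 2, 3, 4, 7] / [6, 8];  Q = [1, 2, 3, 4, 6] / [5, 7]
  Insert 5 (step 8): P = [1, 2, 3, 4, 5] / [6, 7] / [8];  Q = [1, 2, 3, 4, 6] / [5, 7] / [8]
Final shape: (5, 2, 1).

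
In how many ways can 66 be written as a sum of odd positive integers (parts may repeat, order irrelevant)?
p_odd(66) = 20132

Enumerate partitions using only odd parts via the recurrence o(n, m) = o(n, m−2) + o(n−m, m) over odd m, starting from the largest odd part ≤ n. This gives p_odd(66) = 20132. (Euler's theorem: equals the count of distinct-part partitions.)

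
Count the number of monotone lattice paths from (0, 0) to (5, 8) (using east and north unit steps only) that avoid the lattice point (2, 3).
Number of paths = 727

Total paths from (0, 0) to (5, 8): C(13, 5) = 1287. Paths through (2, 3): (paths (0, 0) → (2, 3)) × (paths (2, 3) → (5, 8)) = C(5, 2) · C(8, 3) = 10 · 56 = 560. Avoidance count = 1287 − 560 = 727.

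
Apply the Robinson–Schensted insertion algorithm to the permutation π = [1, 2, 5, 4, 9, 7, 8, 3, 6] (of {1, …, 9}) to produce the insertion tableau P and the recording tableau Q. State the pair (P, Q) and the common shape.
P = [1, 2, 3, 6, 8] / [4, 7] / [5, 9];  Q = [1, 2, 3, 5, 7] / [4, 6] / [8, 9];  common shape = (5, 2, 2)

Row-insert the values π_1, π_2, … into P one at a time, bumping the leftmost entry strictly greater than the inserted value down to the next row. The recording tableau Q records, in position (i, j), the step at which that cell was added to P.
  Insert 1 (step 1): P = [1];  Q = [1]
  Insert 2 (step 2): P = [1, 2];  Q = [1, 2]
  Insert 5 (step 3): P = [1, 2, 5];  Q = [1, 2, 3]
  Insert 4 (step 4): P = [1, 2, 4] / [5];  Q = [1, 2, 3] / [4]
  Insert 9 (step 5): P = [1, 2, 4, 9] / [5];  Q = [1, 2, 3, 5] / [4]
  Insert 7 (step 6): P = [1, 2, 4, 7] / [5, 9];  Q = [1, 2, 3, 5] / [4, 6]
  Insert 8 (step 7): P = [1, 2, 4, 7, 8] / [5, 9];  Q = [1, 2, 3, 5, 7] / [4, 6]
  Insert 3 (step 8): P = [1, 2, 3, 7, 8] / [4, 9] / [5];  Q = [1, 2, 3, 5, 7] / [4, 6] / [8]
  Insert 6 (step 9): P = [1, 2, 3, 6, 8] / [4, 7] / [5, 9];  Q = [1, 2, 3, 5, 7] / [4, 6] / [8, 9]
Final shape: (5, 2, 2).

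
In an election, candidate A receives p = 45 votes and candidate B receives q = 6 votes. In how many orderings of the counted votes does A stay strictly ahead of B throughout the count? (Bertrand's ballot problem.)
Strict-lead orderings = 13771940

Total orderings of the 51 votes with 45 for A: C(51, 45) = 18009460. By the Bertrand ballot formula (Cycle Lemma / reflection principle), the number of orderings in which A is strictly ahead of B throughout is (p − q)/(p + q) · C(p + q, p) = (45 − 6)/(45 + 6) · 18009460 = 13771940.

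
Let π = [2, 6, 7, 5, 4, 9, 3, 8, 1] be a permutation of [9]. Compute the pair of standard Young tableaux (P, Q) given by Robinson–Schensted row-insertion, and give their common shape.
P = [1, 3, 7, 8] / [2, 9] / [4] / [5] / [6];  Q = [1, 2, 3, 6] / [4, 8] / [5] / [7] / [9];  common shape = (4, 2, 1, 1, 1)

Row-insert the values π_1, π_2, … into P one at a time, bumping the leftmost entry strictly greater than the inserted value down to the next row. The recording tableau Q records, in position (i, j), the step at which that cell was added to P.
  Insert 2 (step 1): P = [2];  Q = [1]
  Insert 6 (step 2): P = [2, 6];  Q = [1, 2]
  Insert 7 (step 3): P = [2, 6, 7];  Q = [1, 2, 3]
  Insert 5 (step 4): P = [2, 5, 7] / [6];  Q = [1, 2, 3] / [4]
  Insert 4 (step 5): P = [2, 4, 7] / [5] / [6];  Q = [1, 2, 3] / [4] / [5]
  Insert 9 (step 6): P = [2, 4, 7, 9] / [5] / [6];  Q = [1, 2, 3, 6] / [4] / [5]
  Insert 3 (step 7): P = [2, 3, 7, 9] / [4] / [5] / [6];  Q = [1, 2, 3, 6] / [4] / [5] / [7]
  Insert 8 (step 8): P = [2, 3, 7, 8] / [4, 9] / [5] / [6];  Q = [1, 2, 3, 6] / [4, 8] / [5] / [7]
  Insert 1 (step 9): P = [1, 3, 7, 8] / [2, 9] / [4] / [5] / [6];  Q = [1, 2, 3, 6] / [4, 8] / [5] / [7] / [9]
Final shape: (4, 2, 1, 1, 1).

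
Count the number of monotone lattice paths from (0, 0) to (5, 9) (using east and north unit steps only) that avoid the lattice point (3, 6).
Number of paths = 1162

Total paths from (0, 0) to (5, 9): C(14, 5) = 2002. Paths through (3, 6): (paths (0, 0) → (3, 6)) × (paths (3, 6) → (5, 9)) = C(9, 3) · C(5, 2) = 84 · 10 = 840. Avoidance count = 2002 − 840 = 1162.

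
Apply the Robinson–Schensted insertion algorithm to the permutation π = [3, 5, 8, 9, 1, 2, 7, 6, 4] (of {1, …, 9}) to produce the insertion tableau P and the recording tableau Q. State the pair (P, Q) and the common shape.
P = [1, 2, 4, 9] / [3, 5, 6] / [7] / [8];  Q = [1, 2, 3, 4] / [5, 6, 7] / [8] / [9];  common shape = (4, 3, 1, 1)

Row-insert the values π_1, π_2, … into P one at a time, bumping the leftmost entry strictly greater than the inserted value down to the next row. The recording tableau Q records, in position (i, j), the step at which that cell was added to P.
  Insert 3 (step 1): P = [3];  Q = [1]
  Insert 5 (step 2): P = [3, 5];  Q = [1, 2]
  Insert 8 (step 3): P = [3, 5, 8];  Q = [1, 2, 3]
  Insert 9 (step 4): P = [3, 5, 8, 9];  Q = [1, 2, 3, 4]
  Insert 1 (step 5): P = [1, 5, 8, 9] / [3];  Q = [1, 2, 3, 4] / [5]
  Insert 2 (step 6): P = [1, 2, 8, 9] / [3, 5];  Q = [1, 2, 3, 4] / [5, 6]
  Insert 7 (step 7): P = [1, 2, 7, 9] / [3, 5, 8];  Q = [1, 2, 3, 4] / [5, 6, 7]
  Insert 6 (step 8): P = [1, 2, 6, 9] / [3, 5, 7] / [8];  Q = [1, 2, 3, 4] / [5, 6, 7] / [8]
  Insert 4 (step 9): P = [1, 2, 4, 9] / [3, 5, 6] / [7] / [8];  Q = [1, 2, 3, 4] / [5, 6, 7] / [8] / [9]
Final shape: (4, 3, 1, 1).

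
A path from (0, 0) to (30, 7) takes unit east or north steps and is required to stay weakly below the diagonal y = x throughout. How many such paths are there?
Number of paths = 7970688

By the reflection principle (André's argument), the number of monotone paths to (30, 7) with n ≤ m that never go above y = x is C(37, 30) − C(37, 31) = 10295472 − 2324784 = 7970688.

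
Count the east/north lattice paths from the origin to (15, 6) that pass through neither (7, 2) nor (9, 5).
Number of paths = 24950

Inclusion–exclusion. Total paths: C(21, 15) = 54264. Through P₁: C(9, 7)·C(12, 8) = 17820. Through P₂: C(14, 9)·C(7, 6) = 14014. Since P₁ is strictly southwest of P₂, a monotone path through both must visit P₁ then P₂; paths through both = C(9, 7)·C(5, 2)·C(7, 6) = 2520. Avoid both = 54264 − 17820 − 14014 + 2520 = 24950.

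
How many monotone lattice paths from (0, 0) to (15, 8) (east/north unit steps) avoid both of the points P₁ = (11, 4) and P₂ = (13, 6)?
Number of paths = 281112

Inclusion–exclusion. Total paths: C(23, 15) = 490314. Through P₁: C(15, 11)·C(8, 4) = 95550. Through P₂: C(19, 13)·C(4, 2) = 162792. Since P₁ is strictly southwest of P₂, a monotone path through both must visit P₁ then P₂; paths through both = C(15, 11)·C(4, 2)·C(4, 2) = 49140. Avoid both = 490314 − 95550 − 162792 + 49140 = 281112.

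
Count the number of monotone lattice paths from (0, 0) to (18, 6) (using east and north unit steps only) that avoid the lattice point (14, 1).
Number of paths = 132706

Total paths from (0, 0) to (18, 6): C(24, 18) = 134596. Paths through (14, 1): (paths (0, 0) → (14, 1)) × (paths (14, 1) → (18, 6)) = C(15, 14) · C(9, 4) = 15 · 126 = 1890. Avoidance count = 134596 − 1890 = 132706.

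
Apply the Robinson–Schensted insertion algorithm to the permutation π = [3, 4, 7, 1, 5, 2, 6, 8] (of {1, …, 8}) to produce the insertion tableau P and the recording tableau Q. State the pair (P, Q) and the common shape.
P = [1, 2, 5, 6, 8] / [3, 4] / [7];  Q = [1, 2, 3, 7, 8] / [4, 5] / [6];  common shape = (5, 2, 1)

Row-insert the values π_1, π_2, … into P one at a time, bumping the leftmost entry strictly greater than the inserted value down to the next row. The recording tableau Q records, in position (i, j), the step at which that cell was added to P.
  Insert 3 (step 1): P = [3];  Q = [1]
  Insert 4 (step 2): P = [3, 4];  Q = [1, 2]
  Insert 7 (step 3): P = [3, 4, 7];  Q = [1, 2, 3]
  Insert 1 (step 4): P = [1, 4, 7] / [3];  Q = [1, 2, 3] / [4]
  Insert 5 (step 5): P = [1, 4, 5] / [3, 7];  Q = [1, 2, 3] / [4, 5]
  Insert 2 (step 6): P = [1, 2, 5] / [3, 4] / [7];  Q = [1, 2, 3] / [4, 5] / [6]
  Insert 6 (step 7): P = [1, 2, 5, 6] / [3, 4] / [7];  Q = [1, 2, 3, 7] / [4, 5] / [6]
  Insert 8 (step 8): P = [1, 2, 5, 6, 8] / [3, 4] / [7];  Q = [1, 2, 3, 7, 8] / [4, 5] / [6]
Final shape: (5, 2, 1).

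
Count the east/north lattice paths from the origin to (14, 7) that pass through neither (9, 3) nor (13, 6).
Number of paths = 49696

Inclusion–exclusion. Total paths: C(21, 14) = 116280. Through P₁: C(12, 9)·C(9, 5) = 27720. Through P₂: C(19, 13)·C(2, 1) = 54264. Since P₁ is strictly southwest of P₂, a monotone path through both must visit P₁ then P₂; paths through both = C(12, 9)·C(7, 4)·C(2, 1) = 15400. Avoid both = 116280 − 27720 − 54264 + 15400 = 49696.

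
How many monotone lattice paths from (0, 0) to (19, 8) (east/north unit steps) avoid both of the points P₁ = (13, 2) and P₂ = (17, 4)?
Number of paths = 2056905

Inclusion–exclusion. Total paths: C(27, 19) = 2220075. Through P₁: C(15, 13)·C(12, 6) = 97020. Through P₂: C(21, 17)·C(6, 2) = 89775. Since P₁ is strictly southwest of P₂, a monotone path through both must visit P₁ then P₂; paths through both = C(15, 13)·C(6, 4)·C(6, 2) = 23625. Avoid both = 2220075 − 97020 − 89775 + 23625 = 2056905.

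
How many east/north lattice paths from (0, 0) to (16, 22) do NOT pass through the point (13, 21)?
Number of paths = 18528039390

Total paths from (0, 0) to (16, 22): C(38, 16) = 22239974430. Paths through (13, 21): (paths (0, 0) → (13, 21)) × (paths (13, 21) → (16, 22)) = C(34, 13) · C(4, 3) = 927983760 · 4 = 3711935040. Avoidance count = 22239974430 − 3711935040 = 18528039390.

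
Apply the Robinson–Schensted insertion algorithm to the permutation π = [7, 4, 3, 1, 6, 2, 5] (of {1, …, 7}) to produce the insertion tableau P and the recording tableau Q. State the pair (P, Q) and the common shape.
P = [1, 2, 5] / [3, 6] / [4] / [7];  Q = [1, 5, 7] / [2, 6] / [3] / [4];  common shape = (3, 2, 1, 1)

Row-insert the values π_1, π_2, … into P one at a time, bumping the leftmost entry strictly greater than the inserted value down to the next row. The recording tableau Q records, in position (i, j), the step at which that cell was added to P.
  Insert 7 (step 1): P = [7];  Q = [1]
  Insert 4 (step 2): P = [4] / [7];  Q = [1] / [2]
  Insert 3 (step 3): P = [3] / [4] / [7];  Q = [1] / [2] / [3]
  Insert 1 (step 4): P = [1] / [3] / [4] / [7];  Q = [1] / [2] / [3] / [4]
  Insert 6 (step 5): P = [1, 6] / [3] / [4] / [7];  Q = [1, 5] / [2] / [3] / [4]
  Insert 2 (step 6): P = [1, 2] / [3, 6] / [4] / [7];  Q = [1, 5] / [2, 6] / [3] / [4]
  Insert 5 (step 7): P = [1, 2, 5] / [3, 6] / [4] / [7];  Q = [1, 5, 7] / [2, 6] / [3] / [4]
Final shape: (3, 2, 1, 1).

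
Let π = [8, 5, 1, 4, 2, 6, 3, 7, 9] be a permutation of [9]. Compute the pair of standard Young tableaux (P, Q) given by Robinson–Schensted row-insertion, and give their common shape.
P = [1, 2, 3, 7, 9] / [4, 6] / [5] / [8];  Q = [1, 4, 6, 8, 9] / [2, 7] / [3] / [5];  common shape = (5, 2, 1, 1)

Row-insert the values π_1, π_2, … into P one at a time, bumping the leftmost entry strictly greater than the inserted value down to the next row. The recording tableau Q records, in position (i, j), the step at which that cell was added to P.
  Insert 8 (step 1): P = [8];  Q = [1]
  Insert 5 (step 2): P = [5] / [8];  Q = [1] / [2]
  Insert 1 (step 3): P = [1] / [5] / [8];  Q = [1] / [2] / [3]
  Insert 4 (step 4): P = [1, 4] / [5] / [8];  Q = [1, 4] / [2] / [3]
  Insert 2 (step 5): P = [1, 2] / [4] / [5] / [8];  Q = [1, 4] / [2] / [3] / [5]
  Insert 6 (step 6): P = [1, 2, 6] / [4] / [5] / [8];  Q = [1, 4, 6] / [2] / [3] / [5]
  Insert 3 (step 7): P = [1, 2, 3] / [4, 6] / [5] / [8];  Q = [1, 4, 6] / [2, 7] / [3] / [5]
  Insert 7 (step 8): P = [1, 2, 3, 7] / [4, 6] / [5] / [8];  Q = [1, 4, 6, 8] / [2, 7] / [3] / [5]
  Insert 9 (step 9): P = [1, 2, 3, 7, 9] / [4, 6] / [5] / [8];  Q = [1, 4, 6, 8, 9] / [2, 7] / [3] / [5]
Final shape: (5, 2, 1, 1).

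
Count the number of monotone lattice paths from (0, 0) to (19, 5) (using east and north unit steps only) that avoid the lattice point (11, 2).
Number of paths = 29634

Total paths from (0, 0) to (19, 5): C(24, 19) = 42504. Paths through (11, 2): (paths (0, 0) → (11, 2)) × (paths (11, 2) → (19, 5)) = C(13, 11) · C(11, 8) = 78 · 165 = 12870. Avoidance count = 42504 − 12870 = 29634.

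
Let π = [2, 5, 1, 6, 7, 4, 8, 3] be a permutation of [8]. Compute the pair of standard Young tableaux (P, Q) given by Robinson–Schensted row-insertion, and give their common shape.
P = [1, 3, 6, 7, 8] / [2, 4] / [5];  Q = [1, 2, 4, 5, 7] / [3, 6] / [8];  common shape = (5, 2, 1)

Row-insert the values π_1, π_2, … into P one at a time, bumping the leftmost entry strictly greater than the inserted value down to the next row. The recording tableau Q records, in position (i, j), the step at which that cell was added to P.
  Insert 2 (step 1): P = [2];  Q = [1]
  Insert 5 (step 2): P = [2, 5];  Q = [1, 2]
  Insert 1 (step 3): P = [1, 5] / [2];  Q = [1, 2] / [3]
  Insert 6 (step 4): P = [1, 5, 6] / [2];  Q = [1, 2, 4] / [3]
  Insert 7 (step 5): P = [1, 5, 6, 7] / [2];  Q = [1, 2, 4, 5] / [3]
  Insert 4 (step 6): P = [1, 4, 6, 7] / [2, 5];  Q = [1, 2, 4, 5] / [3, 6]
  Insert 8 (step 7): P = [1, 4, 6, 7, 8] / [2, 5];  Q = [1, 2, 4, 5, 7] / [3, 6]
  Insert 3 (step 8): P = [1, 3, 6, 7, 8] / [2, 4] / [5];  Q = [1, 2, 4, 5, 7] / [3, 6] / [8]
Final shape: (5, 2, 1).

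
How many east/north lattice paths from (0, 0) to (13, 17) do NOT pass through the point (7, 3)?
Number of paths = 115108650

Total paths from (0, 0) to (13, 17): C(30, 13) = 119759850. Paths through (7, 3): (paths (0, 0) → (7, 3)) × (paths (7, 3) → (13, 17)) = C(10, 7) · C(20, 6) = 120 · 38760 = 4651200. Avoidance count = 119759850 − 4651200 = 115108650.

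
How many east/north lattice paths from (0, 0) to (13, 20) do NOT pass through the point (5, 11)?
Number of paths = 466980360

Total paths from (0, 0) to (13, 20): C(33, 13) = 573166440. Paths through (5, 11): (paths (0, 0) → (5, 11)) × (paths (5, 11) → (13, 20)) = C(16, 5) · C(17, 8) = 4368 · 24310 = 106186080. Avoidance count = 573166440 − 106186080 = 466980360.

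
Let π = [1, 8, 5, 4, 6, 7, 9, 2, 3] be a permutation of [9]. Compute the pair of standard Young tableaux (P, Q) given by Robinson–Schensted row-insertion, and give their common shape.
P = [1, 2, 3, 7, 9] / [4, 6] / [5] / [8];  Q = [1, 2, 5, 6, 7] / [3, 9] / [4] / [8];  common shape = (5, 2, 1, 1)

Row-insert the values π_1, π_2, … into P one at a time, bumping the leftmost entry strictly greater than the inserted value down to the next row. The recording tableau Q records, in position (i, j), the step at which that cell was added to P.
  Insert 1 (step 1): P = [1];  Q = [1]
  Insert 8 (step 2): P = [1, 8];  Q = [1, 2]
  Insert 5 (step 3): P = [1, 5] / [8];  Q = [1, 2] / [3]
  Insert 4 (step 4): P = [1, 4] / [5] / [8];  Q = [1, 2] / [3] / [4]
  Insert 6 (step 5): P = [1, 4, 6] / [5] / [8];  Q = [1, 2, 5] / [3] / [4]
  Insert 7 (step 6): P = [1, 4, 6, 7] / [5] / [8];  Q = [1, 2, 5, 6] / [3] / [4]
  Insert 9 (step 7): P = [1, 4, 6, 7, 9] / [5] / [8];  Q = [1, 2, 5, 6, 7] / [3] / [4]
  Insert 2 (step 8): P = [1, 2, 6, 7, 9] / [4] / [5] / [8];  Q = [1, 2, 5, 6, 7] / [3] / [4] / [8]
  Insert 3 (step 9): P = [1, 2, 3, 7, 9] / [4, 6] / [5] / [8];  Q = [1, 2, 5, 6, 7] / [3, 9] / [4] / [8]
Final shape: (5, 2, 1, 1).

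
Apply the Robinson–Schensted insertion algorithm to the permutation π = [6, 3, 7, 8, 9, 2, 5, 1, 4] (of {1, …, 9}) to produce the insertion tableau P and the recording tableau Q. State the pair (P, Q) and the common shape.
P = [1, 4, 8, 9] / [2, 5] / [3, 7] / [6];  Q = [1, 3, 4, 5] / [2, 7] / [6, 9] / [8];  common shape = (4, 2, 2, 1)

Row-insert the values π_1, π_2, … into P one at a time, bumping the leftmost entry strictly greater than the inserted value down to the next row. The recording tableau Q records, in position (i, j), the step at which that cell was added to P.
  Insert 6 (step 1): P = [6];  Q = [1]
  Insert 3 (step 2): P = [3] / [6];  Q = [1] / [2]
  Insert 7 (step 3): P = [3, 7] / [6];  Q = [1, 3] / [2]
  Insert 8 (step 4): P = [3, 7, 8] / [6];  Q = [1, 3, 4] / [2]
  Insert 9 (step 5): P = [3, 7, 8, 9] / [6];  Q = [1, 3, 4, 5] / [2]
  Insert 2 (step 6): P = [2, 7, 8, 9] / [3] / [6];  Q = [1, 3, 4, 5] / [2] / [6]
  Insert 5 (step 7): P = [2, 5, 8, 9] / [3, 7] / [6];  Q = [1, 3, 4, 5] / [2, 7] / [6]
  Insert 1 (step 8): P = [1, 5, 8, 9] / [2, 7] / [3] / [6];  Q = [1, 3, 4, 5] / [2, 7] / [6] / [8]
  Insert 4 (step 9): P = [1, 4, 8, 9] / [2, 5] / [3, 7] / [6];  Q = [1, 3, 4, 5] / [2, 7] / [6, 9] / [8]
Final shape: (4, 2, 2, 1).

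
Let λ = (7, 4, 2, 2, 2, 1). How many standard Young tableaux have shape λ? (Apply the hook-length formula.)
# SYT of shape (7, 4, 2, 2, 2, 1) = 8576568

Hook-length formula: f^λ = n! / Π hook(c), product over all cells c of the Young diagram. For λ = (7, 4, 2, 2, 2, 1), n = 18 boxes. Hook lengths by row (left-to-right, top-to-bottom): [12, 10, 6, 5, 3, 2, 1]; [8, 6, 2, 1]; [5, 3]; [4, 2]; [3, 1]; [1]. Product of hooks = 746496000. So f^λ = 18! / 746496000 = 6402373705728000 / 746496000 = 8576568.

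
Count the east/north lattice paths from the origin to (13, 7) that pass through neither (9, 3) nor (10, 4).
Number of paths = 50900

Inclusion–exclusion. Total paths: C(20, 13) = 77520. Through P₁: C(12, 9)·C(8, 4) = 15400. Through P₂: C(14, 10)·C(6, 3) = 20020. Since P₁ is strictly southwest of P₂, a monotone path through both must visit P₁ then P₂; paths through both = C(12, 9)·C(2, 1)·C(6, 3) = 8800. Avoid both = 77520 − 15400 − 20020 + 8800 = 50900.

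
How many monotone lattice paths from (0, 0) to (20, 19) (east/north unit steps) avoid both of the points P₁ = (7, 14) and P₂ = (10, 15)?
Number of paths = 65120533730

Inclusion–exclusion. Total paths: C(39, 20) = 68923264410. Through P₁: C(21, 7)·C(18, 13) = 996287040. Through P₂: C(25, 10)·C(14, 10) = 3272028760. Since P₁ is strictly southwest of P₂, a monotone path through both must visit P₁ then P₂; paths through both = C(21, 7)·C(4, 3)·C(14, 10) = 465585120. Avoid both = 68923264410 − 996287040 − 3272028760 + 465585120 = 65120533730.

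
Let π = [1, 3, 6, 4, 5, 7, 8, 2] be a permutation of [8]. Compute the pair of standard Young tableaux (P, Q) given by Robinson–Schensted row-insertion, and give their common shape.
P = [1, 2, 4, 5, 7, 8] / [3] / [6];  Q = [1, 2, 3, 5, 6, 7] / [4] / [8];  common shape = (6, 1, 1)

Row-insert the values π_1, π_2, … into P one at a time, bumping the leftmost entry strictly greater than the inserted value down to the next row. The recording tableau Q records, in position (i, j), the step at which that cell was added to P.
  Insert 1 (step 1): P = [1];  Q = [1]
  Insert 3 (step 2): P = [1, 3];  Q = [1, 2]
  Insert 6 (step 3): P = [1, 3, 6];  Q = [1, 2, 3]
  Insert 4 (step 4): P = [1, 3, 4] / [6];  Q = [1, 2, 3] / [4]
  Insert 5 (step 5): P = [1, 3, 4, 5] / [6];  Q = [1, 2, 3, 5] / [4]
  Insert 7 (step 6): P = [1, 3, 4, 5, 7] / [6];  Q = [1, 2, 3, 5, 6] / [4]
  Insert 8 (step 7): P = [1, 3, 4, 5, 7, 8] / [6];  Q = [1, 2, 3, 5, 6, 7] / [4]
  Insert 2 (step 8): P = [1, 2, 4, 5, 7, 8] / [3] / [6];  Q = [1, 2, 3, 5, 6, 7] / [4] / [8]
Final shape: (6, 1, 1).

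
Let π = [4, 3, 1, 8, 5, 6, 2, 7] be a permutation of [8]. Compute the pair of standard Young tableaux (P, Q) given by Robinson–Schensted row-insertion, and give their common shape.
P = [1, 2, 6, 7] / [3, 5] / [4, 8];  Q = [1, 4, 6, 8] / [2, 5] / [3, 7];  common shape = (4, 2, 2)

Row-insert the values π_1, π_2, … into P one at a time, bumping the leftmost entry strictly greater than the inserted value down to the next row. The recording tableau Q records, in position (i, j), the step at which that cell was added to P.
  Insert 4 (step 1): P = [4];  Q = [1]
  Insert 3 (step 2): P = [3] / [4];  Q = [1] / [2]
  Insert 1 (step 3): P = [1] / [3] / [4];  Q = [1] / [2] / [3]
  Insert 8 (step 4): P = [1, 8] / [3] / [4];  Q = [1, 4] / [2] / [3]
  Insert 5 (step 5): P = [1, 5] / [3, 8] / [4];  Q = [1, 4] / [2, 5] / [3]
  Insert 6 (step 6): P = [1, 5, 6] / [3, 8] / [4];  Q = [1, 4, 6] / [2, 5] / [3]
  Insert 2 (step 7): P = [1, 2, 6] / [3, 5] / [4, 8];  Q = [1, 4, 6] / [2, 5] / [3, 7]
  Insert 7 (step 8): P = [1, 2, 6, 7] / [3, 5] / [4, 8];  Q = [1, 4, 6, 8] / [2, 5] / [3, 7]
Final shape: (4, 2, 2).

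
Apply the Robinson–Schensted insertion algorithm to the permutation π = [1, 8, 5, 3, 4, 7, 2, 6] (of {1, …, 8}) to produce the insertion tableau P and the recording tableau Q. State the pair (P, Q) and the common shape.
P = [1, 2, 4, 6] / [3, 7] / [5] / [8];  Q = [1, 2, 5, 6] / [3, 8] / [4] / [7];  common shape = (4, 2, 1, 1)

Row-insert the values π_1, π_2, … into P one at a time, bumping the leftmost entry strictly greater than the inserted value down to the next row. The recording tableau Q records, in position (i, j), the step at which that cell was added to P.
  Insert 1 (step 1): P = [1];  Q = [1]
  Insert 8 (step 2): P = [1, 8];  Q = [1, 2]
  Insert 5 (step 3): P = [1, 5] / [8];  Q = [1, 2] / [3]
  Insert 3 (step 4): P = [1, 3] / [5] / [8];  Q = [1, 2] / [3] / [4]
  Insert 4 (step 5): P = [1, 3, 4] / [5] / [8];  Q = [1, 2, 5] / [3] / [4]
  Insert 7 (step 6): P = [1, 3, 4, 7] / [5] / [8];  Q = [1, 2, 5, 6] / [3] / [4]
  Insert 2 (step 7): P = [1, 2, 4, 7] / [3] / [5] / [8];  Q = [1, 2, 5, 6] / [3] / [4] / [7]
  Insert 6 (step 8): P = [1, 2, 4, 6] / [3, 7] / [5] / [8];  Q = [1, 2, 5, 6] / [3, 8] / [4] / [7]
Final shape: (4, 2, 1, 1).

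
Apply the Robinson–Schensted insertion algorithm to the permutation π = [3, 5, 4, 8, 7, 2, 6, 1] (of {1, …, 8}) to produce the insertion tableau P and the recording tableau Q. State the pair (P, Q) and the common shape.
P = [1, 4, 6] / [2, 7] / [3, 8] / [5];  Q = [1, 2, 4] / [3, 5] / [6, 7] / [8];  common shape = (3, 2, 2, 1)

Row-insert the values π_1, π_2, … into P one at a time, bumping the leftmost entry strictly greater than the inserted value down to the next row. The recording tableau Q records, in position (i, j), the step at which that cell was added to P.
  Insert 3 (step 1): P = [3];  Q = [1]
  Insert 5 (step 2): P = [3, 5];  Q = [1, 2]
  Insert 4 (step 3): P = [3, 4] / [5];  Q = [1, 2] / [3]
  Insert 8 (step 4): P = [3, 4, 8] / [5];  Q = [1, 2, 4] / [3]
  Insert 7 (step 5): P = [3, 4, 7] / [5, 8];  Q = [1, 2, 4] / [3, 5]
  Insert 2 (step 6): P = [2, 4, 7] / [3, 8] / [5];  Q = [1, 2, 4] / [3, 5] / [6]
  Insert 6 (step 7): P = [2, 4, 6] / [3, 7] / [5, 8];  Q = [1, 2, 4] / [3, 5] / [6, 7]
  Insert 1 (step 8): P = [1, 4, 6] / [2, 7] / [3, 8] / [5];  Q = [1, 2, 4] / [3, 5] / [6, 7] / [8]
Final shape: (3, 2, 2, 1).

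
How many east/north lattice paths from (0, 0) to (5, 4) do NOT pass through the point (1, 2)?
Number of paths = 81

Total paths from (0, 0) to (5, 4): C(9, 5) = 126. Paths through (1, 2): (paths (0, 0) → (1, 2)) × (paths (1, 2) → (5, 4)) = C(3, 1) · C(6, 4) = 3 · 15 = 45. Avoidance count = 126 − 45 = 81.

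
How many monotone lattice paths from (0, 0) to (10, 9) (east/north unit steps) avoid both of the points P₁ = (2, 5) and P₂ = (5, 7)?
Number of paths = 69761

Inclusion–exclusion. Total paths: C(19, 10) = 92378. Through P₁: C(7, 2)·C(12, 8) = 10395. Through P₂: C(12, 5)·C(7, 5) = 16632. Since P₁ is strictly southwest of P₂, a monotone path through both must visit P₁ then P₂; paths through both = C(7, 2)·C(5, 3)·C(7, 5) = 4410. Avoid both = 92378 − 10395 − 16632 + 4410 = 69761.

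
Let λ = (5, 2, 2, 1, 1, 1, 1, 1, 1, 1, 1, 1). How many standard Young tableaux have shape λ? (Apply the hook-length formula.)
# SYT of shape (5, 2, 2, 1, 1, 1, 1, 1, 1, 1, 1, 1) = 116025

Hook-length formula: f^λ = n! / Π hook(c), product over all cells c of the Young diagram. For λ = (5, 2, 2, 1, 1, 1, 1, 1, 1, 1, 1, 1), n = 18 boxes. Hook lengths by row (left-to-right, top-to-bottom): [16, 6, 3, 2, 1]; [12, 2]; [11, 1]; [9]; [8]; [7]; [6]; [5]; [4]; [3]; [2]; [1]. Product of hooks = 55180984320. So f^λ = 18! / 55180984320 = 6402373705728000 / 55180984320 = 116025.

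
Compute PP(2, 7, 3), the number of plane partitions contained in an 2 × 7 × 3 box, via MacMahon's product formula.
PP(2, 7, 3) = 4950

Evaluate the triple product over i = 1..2, j = 1..7, k = 1..3. The factors are (2/1) · (3/2) · (4/3) · (3/2) · (4/3) · (5/4) · (4/3) · (5/4) · … (42 factors total). The numerators and denominators telescope so the product is an integer; carrying out the multiplication exactly gives PP(2, 7, 3) = 4950.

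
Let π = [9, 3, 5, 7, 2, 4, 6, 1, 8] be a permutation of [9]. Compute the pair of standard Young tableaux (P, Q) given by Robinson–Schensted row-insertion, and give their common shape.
P = [1, 4, 6, 8] / [2, 5, 7] / [3] / [9];  Q = [1, 3, 4, 9] / [2, 6, 7] / [5] / [8];  common shape = (4, 3, 1, 1)

Row-insert the values π_1, π_2, … into P one at a time, bumping the leftmost entry strictly greater than the inserted value down to the next row. The recording tableau Q records, in position (i, j), the step at which that cell was added to P.
  Insert 9 (step 1): P = [9];  Q = [1]
  Insert 3 (step 2): P = [3] / [9];  Q = [1] / [2]
  Insert 5 (step 3): P = [3, 5] / [9];  Q = [1, 3] / [2]
  Insert 7 (step 4): P = [3, 5, 7] / [9];  Q = [1, 3, 4] / [2]
  Insert 2 (step 5): P = [2, 5, 7] / [3] / [9];  Q = [1, 3, 4] / [2] / [5]
  Insert 4 (step 6): P = [2, 4, 7] / [3, 5] / [9];  Q = [1, 3, 4] / [2, 6] / [5]
  Insert 6 (step 7): P = [2, 4, 6] / [3, 5, 7] / [9];  Q = [1, 3, 4] / [2, 6, 7] / [5]
  Insert 1 (step 8): P = [1, 4, 6] / [2, 5, 7] / [3] / [9];  Q = [1, 3, 4] / [2, 6, 7] / [5] / [8]
  Insert 8 (step 9): P = [1, 4, 6, 8] / [2, 5, 7] / [3] / [9];  Q = [1, 3, 4, 9] / [2, 6, 7] / [5] / [8]
Final shape: (4, 3, 1, 1).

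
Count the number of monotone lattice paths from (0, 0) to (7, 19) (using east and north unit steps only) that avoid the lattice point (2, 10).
Number of paths = 525668

Total paths from (0, 0) to (7, 19): C(26, 7) = 657800. Paths through (2, 10): (paths (0, 0) → (2, 10)) × (paths (2, 10) → (7, 19)) = C(12, 2) · C(14, 5) = 66 · 2002 = 132132. Avoidance count = 657800 − 132132 = 525668.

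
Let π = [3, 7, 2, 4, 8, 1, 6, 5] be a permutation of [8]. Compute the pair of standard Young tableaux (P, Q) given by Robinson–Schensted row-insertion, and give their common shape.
P = [1, 4, 5] / [2, 6, 8] / [3, 7];  Q = [1, 2, 5] / [3, 4, 7] / [6, 8];  common shape = (3, 3, 2)

Row-insert the values π_1, π_2, … into P one at a time, bumping the leftmost entry strictly greater than the inserted value down to the next row. The recording tableau Q records, in position (i, j), the step at which that cell was added to P.
  Insert 3 (step 1): P = [3];  Q = [1]
  Insert 7 (step 2): P = [3, 7];  Q = [1, 2]
  Insert 2 (step 3): P = [2, 7] / [3];  Q = [1, 2] / [3]
  Insert 4 (step 4): P = [2, 4] / [3, 7];  Q = [1, 2] / [3, 4]
  Insert 8 (step 5): P = [2, 4, 8] / [3, 7];  Q = [1, 2, 5] / [3, 4]
  Insert 1 (step 6): P = [1, 4, 8] / [2, 7] / [3];  Q = [1, 2, 5] / [3, 4] / [6]
  Insert 6 (step 7): P = [1, 4, 6] / [2, 7, 8] / [3];  Q = [1, 2, 5] / [3, 4, 7] / [6]
  Insert 5 (step 8): P = [1, 4, 5] / [2, 6, 8] / [3, 7];  Q = [1, 2, 5] / [3, 4, 7] / [6, 8]
Final shape: (3, 3, 2).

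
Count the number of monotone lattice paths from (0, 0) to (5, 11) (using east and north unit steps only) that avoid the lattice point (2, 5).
Number of paths = 2604

Total paths from (0, 0) to (5, 11): C(16, 5) = 4368. Paths through (2, 5): (paths (0, 0) → (2, 5)) × (paths (2, 5) → (5, 11)) = C(7, 2) · C(9, 3) = 21 · 84 = 1764. Avoidance count = 4368 − 1764 = 2604.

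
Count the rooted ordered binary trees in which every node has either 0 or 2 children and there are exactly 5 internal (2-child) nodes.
C_5 = 42

These full binary trees are counted by the Catalan number C_n = (1/(n + 1)) · C(2n, n). For n = 5: C_5 = (1/6) · C(10, 5) = 252/6 = 42.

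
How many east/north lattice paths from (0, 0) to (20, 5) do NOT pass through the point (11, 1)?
Number of paths = 44550

Total paths from (0, 0) to (20, 5): C(25, 20) = 53130. Paths through (11, 1): (paths (0, 0) → (11, 1)) × (paths (11, 1) → (20, 5)) = C(12, 11) · C(13, 9) = 12 · 715 = 8580. Avoidance count = 53130 − 8580 = 44550.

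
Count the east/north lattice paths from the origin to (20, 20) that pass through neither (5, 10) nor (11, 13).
Number of paths = 102360318060

Inclusion–exclusion. Total paths: C(40, 20) = 137846528820. Through P₁: C(15, 5)·C(25, 15) = 9816086280. Through P₂: C(24, 11)·C(16, 9) = 28555887360. Since P₁ is strictly southwest of P₂, a monotone path through both must visit P₁ then P₂; paths through both = C(15, 5)·C(9, 6)·C(16, 9) = 2885762880. Avoid both = 137846528820 − 9816086280 − 28555887360 + 2885762880 = 102360318060.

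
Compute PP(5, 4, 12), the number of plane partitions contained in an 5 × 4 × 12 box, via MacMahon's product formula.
PP(5, 4, 12) = 1354627767168

Evaluate the triple product over i = 1..5, j = 1..4, k = 1..12. The factors are (2/1) · (3/2) · (4/3) · (5/4) · (6/5) · (7/6) · (8/7) · (9/8) · … (240 factors total). The numerators and denominators telescope so the product is an integer; carrying out the multiplication exactly gives PP(5, 4, 12) = 1354627767168.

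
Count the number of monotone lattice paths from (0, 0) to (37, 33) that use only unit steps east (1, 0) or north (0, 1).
Number of paths = 100226479430802391940

A monotone lattice path from (0, 0) to (37, 33) consists of 37 east steps and 33 north steps in some order, so it is determined by which 37 of the 70 steps are east. The count is C(70, 37) = 100226479430802391940.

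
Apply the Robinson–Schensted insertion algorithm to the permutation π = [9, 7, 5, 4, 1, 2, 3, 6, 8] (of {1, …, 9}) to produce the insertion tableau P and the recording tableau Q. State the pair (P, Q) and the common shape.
P = [1, 2, 3, 6, 8] / [4] / [5] / [7] / [9];  Q = [1, 6, 7, 8, 9] / [2] / [3] / [4] / [5];  common shape = (5, 1, 1, 1, 1)

Row-insert the values π_1, π_2, … into P one at a time, bumping the leftmost entry strictly greater than the inserted value down to the next row. The recording tableau Q records, in position (i, j), the step at which that cell was added to P.
  Insert 9 (step 1): P = [9];  Q = [1]
  Insert 7 (step 2): P = [7] / [9];  Q = [1] / [2]
  Insert 5 (step 3): P = [5] / [7] / [9];  Q = [1] / [2] / [3]
  Insert 4 (step 4): P = [4] / [5] / [7] / [9];  Q = [1] / [2] / [3] / [4]
  Insert 1 (step 5): P = [1] / [4] / [5] / [7] / [9];  Q = [1] / [2] / [3] / [4] / [5]
  Insert 2 (step 6): P = [1, 2] / [4] / [5] / [7] / [9];  Q = [1, 6] / [2] / [3] / [4] / [5]
  Insert 3 (step 7): P = [1, 2, 3] / [4] / [5] / [7] / [9];  Q = [1, 6, 7] / [2] / [3] / [4] / [5]
  Insert 6 (step 8): P = [1, 2, 3, 6] / [4] / [5] / [7] / [9];  Q = [1, 6, 7, 8] / [2] / [3] / [4] / [5]
  Insert 8 (step 9): P = [1, 2, 3, 6, 8] / [4] / [5] / [7] / [9];  Q = [1, 6, 7, 8, 9] / [2] / [3] / [4] / [5]
Final shape: (5, 1, 1, 1, 1).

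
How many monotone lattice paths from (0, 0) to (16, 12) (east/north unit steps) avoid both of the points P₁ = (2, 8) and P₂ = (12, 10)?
Number of paths = 20628915

Inclusion–exclusion. Total paths: C(28, 16) = 30421755. Through P₁: C(10, 2)·C(18, 14) = 137700. Through P₂: C(22, 12)·C(6, 4) = 9699690. Since P₁ is strictly southwest of P₂, a monotone path through both must visit P₁ then P₂; paths through both = C(10, 2)·C(12, 10)·C(6, 4) = 44550. Avoid both = 30421755 − 137700 − 9699690 + 44550 = 20628915.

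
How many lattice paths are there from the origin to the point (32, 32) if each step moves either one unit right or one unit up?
Number of paths = 1832624140942590534

A monotone lattice path from (0, 0) to (32, 32) consists of 32 east steps and 32 north steps in some order, so it is determined by which 32 of the 64 steps are east. The count is C(64, 32) = 1832624140942590534.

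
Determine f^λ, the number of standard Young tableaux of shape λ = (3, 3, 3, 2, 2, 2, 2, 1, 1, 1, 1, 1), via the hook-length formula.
# SYT of shape (3, 3, 3, 2, 2, 2, 2, 1, 1, 1, 1, 1) = 17587350

Hook-length formula: f^λ = n! / Π hook(c), product over all cells c of the Young diagram. For λ = (3, 3, 3, 2, 2, 2, 2, 1, 1, 1, 1, 1), n = 22 boxes. Hook lengths by row (left-to-right, top-to-bottom): [14, 8, 3]; [13, 7, 2]; [12, 6, 1]; [10, 4]; [9, 3]; [8, 2]; [7, 1]; [5]; [4]; [3]; [2]; [1]. Product of hooks = 63909612748800. So f^λ = 22! / 63909612748800 = 1124000727777607680000 / 63909612748800 = 17587350.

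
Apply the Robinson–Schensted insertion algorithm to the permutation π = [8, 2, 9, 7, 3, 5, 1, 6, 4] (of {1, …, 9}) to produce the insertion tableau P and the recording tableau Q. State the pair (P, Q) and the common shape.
P = [1, 3, 4, 6] / [2, 5] / [7, 9] / [8];  Q = [1, 3, 6, 8] / [2, 4] / [5, 9] / [7];  common shape = (4, 2, 2, 1)

Row-insert the values π_1, π_2, … into P one at a time, bumping the leftmost entry strictly greater than the inserted value down to the next row. The recording tableau Q records, in position (i, j), the step at which that cell was added to P.
  Insert 8 (step 1): P = [8];  Q = [1]
  Insert 2 (step 2): P = [2] / [8];  Q = [1] / [2]
  Insert 9 (step 3): P = [2, 9] / [8];  Q = [1, 3] / [2]
  Insert 7 (step 4): P = [2, 7] / [8, 9];  Q = [1, 3] / [2, 4]
  Insert 3 (step 5): P = [2, 3] / [7, 9] / [8];  Q = [1, 3] / [2, 4] / [5]
  Insert 5 (step 6): P = [2, 3, 5] / [7, 9] / [8];  Q = [1, 3, 6] / [2, 4] / [5]
  Insert 1 (step 7): P = [1, 3, 5] / [2, 9] / [7] / [8];  Q = [1, 3, 6] / [2, 4] / [5] / [7]
  Insert 6 (step 8): P = [1, 3, 5, 6] / [2, 9] / [7] / [8];  Q = [1, 3, 6, 8] / [2, 4] / [5] / [7]
  Insert 4 (step 9): P = [1, 3, 4, 6] / [2, 5] / [7, 9] / [8];  Q = [1, 3, 6, 8] / [2, 4] / [5, 9] / [7]
Final shape: (4, 2, 2, 1).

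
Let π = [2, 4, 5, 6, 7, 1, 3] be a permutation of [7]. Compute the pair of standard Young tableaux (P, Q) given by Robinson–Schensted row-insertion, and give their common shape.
P = [1, 3, 5, 6, 7] / [2, 4];  Q = [1, 2, 3, 4, 5] / [6, 7];  common shape = (5, 2)

Row-insert the values π_1, π_2, … into P one at a time, bumping the leftmost entry strictly greater than the inserted value down to the next row. The recording tableau Q records, in position (i, j), the step at which that cell was added to P.
  Insert 2 (step 1): P = [2];  Q = [1]
  Insert 4 (step 2): P = [2, 4];  Q = [1, 2]
  Insert 5 (step 3): P = [2, 4, 5];  Q = [1, 2, 3]
  Insert 6 (step 4): P = [2, 4, 5, 6];  Q = [1, 2, 3, 4]
  Insert 7 (step 5): P = [2, 4, 5, 6, 7];  Q = [1, 2, 3, 4, 5]
  Insert 1 (step 6): P = [1, 4, 5, 6, 7] / [2];  Q = [1, 2, 3, 4, 5] / [6]
  Insert 3 (step 7): P = [1, 3, 5, 6, 7] / [2, 4];  Q = [1, 2, 3, 4, 5] / [6, 7]
Final shape: (5, 2).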